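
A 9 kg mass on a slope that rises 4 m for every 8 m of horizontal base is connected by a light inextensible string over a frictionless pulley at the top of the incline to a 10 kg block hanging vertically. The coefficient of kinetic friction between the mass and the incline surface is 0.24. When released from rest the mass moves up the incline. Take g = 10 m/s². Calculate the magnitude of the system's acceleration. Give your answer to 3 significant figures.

2.13 m/s²

For the mass on the incline: the weight component along the slope is m₁g sin 26.57° = 9 × 10 × 0.4472 = 40.248 N and the normal force is N = m₁g cos 26.57° = 80.498 N.
Kinetic friction opposes the mass's motion up the incline: f = μN = 0.24 × 80.498 = 19.320 N acting down the slope.
Newton's second law for the mass (up-slope positive): T − 40.248 − 19.320 = 9 a. For the hanging block (downward positive): 10 × 10 − T = 10 a.
Adding the two equations eliminates T: 40.432 = 19 a, so a = 2.1280 m/s².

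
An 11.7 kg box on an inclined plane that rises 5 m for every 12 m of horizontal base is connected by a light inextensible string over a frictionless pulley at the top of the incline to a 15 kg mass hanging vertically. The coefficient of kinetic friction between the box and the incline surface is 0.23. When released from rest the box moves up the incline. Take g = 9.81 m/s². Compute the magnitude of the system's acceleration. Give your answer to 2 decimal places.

2.95 m/s²

For the box on the incline: the weight component along the slope is m₁g sin 22.62° = 11.7 × 9.81 × 0.3846 = 44.143 N and the normal force is N = m₁g cos 22.62° = 105.948 N.
Kinetic friction opposes the box's motion up the incline: f = μN = 0.23 × 105.948 = 24.368 N acting down the slope.
Newton's second law for the box (up-slope positive): T − 44.143 − 24.368 = 11.7 a. For the hanging mass (downward positive): 15 × 9.81 − T = 15 a.
Adding the two equations eliminates T: 78.639 = 26.7 a, so a = 2.9453 m/s².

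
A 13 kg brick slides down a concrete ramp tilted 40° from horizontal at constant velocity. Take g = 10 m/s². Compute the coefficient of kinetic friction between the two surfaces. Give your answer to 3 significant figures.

0.839

At constant velocity the net force along the incline is zero: mg sin 40° = μ mg cos 40°.
So μ = tan 40° = 0.6428 / 0.7660 = 0.8392.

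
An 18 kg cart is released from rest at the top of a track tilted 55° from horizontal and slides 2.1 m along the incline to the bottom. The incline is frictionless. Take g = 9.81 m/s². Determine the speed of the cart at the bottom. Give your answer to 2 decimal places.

The weight component along the incline is mg sin 55° = 144.646 N and the normal force is N = mg cos 55° = 101.282 N.
With no friction, a = g sin 55° = 8.0359 m/s².
Starting from rest over a distance of 2.1 m, v² = 2aL = 2 × 8.0359 × 2.1 = 33.7508, so v = 5.8095 m/s.

5.81 m/s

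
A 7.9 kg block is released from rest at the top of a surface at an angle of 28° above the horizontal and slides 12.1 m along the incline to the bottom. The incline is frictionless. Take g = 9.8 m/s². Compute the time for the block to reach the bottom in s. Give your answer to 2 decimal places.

The weight component along the incline is mg sin 28° = 36.346 N and the normal force is N = mg cos 28° = 68.358 N.
With no friction, a = g sin 28° = 4.6008 m/s².
Starting from rest, L = ½at², so t = √(2L/a) = √(2 × 12.1 / 4.6008) = 2.2935 s.

2.29 s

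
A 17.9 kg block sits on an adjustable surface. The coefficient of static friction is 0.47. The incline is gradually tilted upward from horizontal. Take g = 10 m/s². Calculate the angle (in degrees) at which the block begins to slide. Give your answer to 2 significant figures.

At the threshold of sliding, static friction is at its maximum μ_s N and exactly balances the weight component along the incline: mg sin θ = μ_s mg cos θ.
Hence tan θ = μ_s = 0.47, so θ = arctan(0.47) = 25.1735°.

25°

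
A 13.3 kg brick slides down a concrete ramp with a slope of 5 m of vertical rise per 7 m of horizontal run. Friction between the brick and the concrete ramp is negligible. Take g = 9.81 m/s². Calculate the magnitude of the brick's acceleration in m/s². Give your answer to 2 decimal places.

Resolving the weight along the incline: the component pulling the brick down the slope is mg sin 35.54° = 13.3 × 9.81 × 0.5812 = 75.831 N, and the normal force is N = mg cos 35.54° = 13.3 × 9.81 × 0.8137 = 106.166 N.
With no friction the net force along the incline is 75.831 N, so a = g sin 35.54° = 75.831 / 13.3 = 5.7016 m/s².

5.70 m/s²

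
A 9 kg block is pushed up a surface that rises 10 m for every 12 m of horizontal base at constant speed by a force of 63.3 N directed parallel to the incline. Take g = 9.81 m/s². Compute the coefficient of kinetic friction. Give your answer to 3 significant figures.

0.0999

At constant speed ΣF = 0 along the incline. The applied 63.3 N acts up the slope; the weight component mg sin 39.81° = 56.522 N and kinetic friction μN both act down the slope.
So 63.3 = 56.522 + μ × 67.826, giving μ = (63.3 − 56.522) / 67.826 = 0.0999.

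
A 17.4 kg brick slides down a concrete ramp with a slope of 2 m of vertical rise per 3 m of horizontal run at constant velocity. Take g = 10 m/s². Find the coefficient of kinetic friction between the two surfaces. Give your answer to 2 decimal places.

At constant velocity the net force along the incline is zero: mg sin 33.69° = μ mg cos 33.69°.
So μ = tan 33.69° = 0.5547 / 0.8321 = 0.6666.

0.67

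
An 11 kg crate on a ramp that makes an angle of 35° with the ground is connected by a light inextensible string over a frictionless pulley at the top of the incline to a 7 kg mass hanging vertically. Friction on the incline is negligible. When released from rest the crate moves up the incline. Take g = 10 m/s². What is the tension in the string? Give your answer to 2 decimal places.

67.31 N

For the crate on the incline: the weight component along the slope is m₁g sin 35° = 11 × 10 × 0.5736 = 63.096 N and the normal force is N = m₁g cos 35° = 90.107 N.
Newton's second law for the crate (up-slope positive): T − 63.096 = 11 a. For the hanging mass (downward positive): 7 × 10 − T = 7 a.
Adding the two equations eliminates T: 6.904 = 18 a, so a = 0.3836 m/s².
Then from the hanging mass's equation, T = 7 × (10 − 0.3836) = 67.315 N.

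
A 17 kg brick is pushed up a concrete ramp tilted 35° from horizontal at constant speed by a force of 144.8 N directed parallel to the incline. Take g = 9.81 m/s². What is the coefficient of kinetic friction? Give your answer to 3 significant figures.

At constant speed ΣF = 0 along the incline. The applied 144.8 N acts up the slope; the weight component mg sin 35° = 95.655 N and kinetic friction μN both act down the slope.
So 144.8 = 95.655 + μ × 136.610, giving μ = (144.8 − 95.655) / 136.610 = 0.3597.

0.360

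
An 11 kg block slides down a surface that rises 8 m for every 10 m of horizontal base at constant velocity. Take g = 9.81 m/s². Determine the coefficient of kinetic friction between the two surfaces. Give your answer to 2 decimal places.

At constant velocity the net force along the incline is zero: mg sin 38.66° = μ mg cos 38.66°.
So μ = tan 38.66° = 0.6247 / 0.7809 = 0.8000.

0.80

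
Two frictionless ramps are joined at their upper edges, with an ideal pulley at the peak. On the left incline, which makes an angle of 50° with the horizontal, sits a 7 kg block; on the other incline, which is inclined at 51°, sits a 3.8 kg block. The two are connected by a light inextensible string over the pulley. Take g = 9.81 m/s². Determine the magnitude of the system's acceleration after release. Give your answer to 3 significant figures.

Resolve each weight along its own incline: the 7 kg mass has component 7 × 9.81 × sin 50° = 52.604 N down its slope, and the 3.8 kg mass has 3.8 × 9.81 × sin 51° = 28.970 N down its slope.
The 7 kg side's 52.604 N exceeds the other side's 28.970 N, so that mass slides down and the 3.8 kg mass slides up. Taking that direction as positive, Newton's second law for the whole system gives 52.604 − 28.970 = (7 + 3.8) a, so a = 23.634 / 10.8 = 2.1883 m/s².

2.19 m/s²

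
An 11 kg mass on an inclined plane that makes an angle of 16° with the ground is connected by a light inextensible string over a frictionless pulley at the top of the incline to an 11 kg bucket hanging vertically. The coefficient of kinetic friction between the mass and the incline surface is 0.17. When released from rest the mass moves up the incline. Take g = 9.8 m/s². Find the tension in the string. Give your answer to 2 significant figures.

For the mass on the incline: the weight component along the slope is m₁g sin 16° = 11 × 9.8 × 0.2756 = 29.710 N and the normal force is N = m₁g cos 16° = 103.624 N.
Kinetic friction opposes the mass's motion up the incline: f = μN = 0.17 × 103.624 = 17.616 N acting down the slope.
Newton's second law for the mass (up-slope positive): T − 29.710 − 17.616 = 11 a. For the hanging bucket (downward positive): 11 × 9.8 − T = 11 a.
Adding the two equations eliminates T: 60.474 = 22 a, so a = 2.7488 m/s².
Then from the hanging bucket's equation, T = 11 × (9.8 − 2.7488) = 77.563 N.

78 N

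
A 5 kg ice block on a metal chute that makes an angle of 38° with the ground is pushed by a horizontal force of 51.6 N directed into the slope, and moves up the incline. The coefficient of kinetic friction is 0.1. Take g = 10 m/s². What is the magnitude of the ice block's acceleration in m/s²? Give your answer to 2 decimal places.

The horizontal push has components F cos 38° = 51.6 × 0.7880 = 40.661 N up the incline and F sin 38° = 51.6 × 0.6157 = 31.770 N pressing into the surface.
The normal force is therefore N = mg cos 38° + F sin 38° = 39.400 + 31.770 = 71.170 N, and kinetic friction down the slope is μN = 0.1 × 71.170 = 7.117 N.
Along the incline: F cos 38° − mg sin 38° − μN = ma, so 40.661 − 30.785 − 7.117 = 5 a, giving a = 0.5518 m/s².

0.55 m/s²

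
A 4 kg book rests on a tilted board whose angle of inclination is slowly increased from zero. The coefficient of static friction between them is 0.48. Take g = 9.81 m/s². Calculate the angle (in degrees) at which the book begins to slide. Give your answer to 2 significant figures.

At the threshold of sliding, static friction is at its maximum μ_s N and exactly balances the weight component along the incline: mg sin θ = μ_s mg cos θ.
Hence tan θ = μ_s = 0.48, so θ = arctan(0.48) = 25.6410°.

26°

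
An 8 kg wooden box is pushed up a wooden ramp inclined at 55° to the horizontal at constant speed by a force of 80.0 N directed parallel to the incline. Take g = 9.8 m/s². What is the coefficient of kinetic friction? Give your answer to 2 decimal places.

At constant speed ΣF = 0 along the incline. The applied 80.0 N acts up the slope; the weight component mg sin 55° = 64.222 N and kinetic friction μN both act down the slope.
So 80.0 = 64.222 + μ × 44.968, giving μ = (80.0 − 64.222) / 44.968 = 0.3509.

0.35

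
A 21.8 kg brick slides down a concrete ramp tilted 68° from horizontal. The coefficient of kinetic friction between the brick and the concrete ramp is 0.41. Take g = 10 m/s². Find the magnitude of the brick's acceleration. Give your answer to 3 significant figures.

7.74 m/s²

Resolving the weight along the incline: the component pulling the brick down the slope is mg sin 68° = 21.8 × 10 × 0.9272 = 202.130 N, and the normal force is N = mg cos 68° = 21.8 × 10 × 0.3746 = 81.663 N.
Kinetic friction acts up the slope with magnitude f = μN = 0.41 × 81.663 = 33.482 N.
Net force along the incline is 202.130 − 33.482 = 168.648 N, so a = 168.648 / 21.8 = 7.7361 m/s².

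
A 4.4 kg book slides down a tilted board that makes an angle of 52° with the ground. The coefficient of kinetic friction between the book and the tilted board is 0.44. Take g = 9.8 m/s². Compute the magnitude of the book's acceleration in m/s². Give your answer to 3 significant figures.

Resolving the weight along the incline: the component pulling the book down the slope is mg sin 52° = 4.4 × 9.8 × 0.7880 = 33.979 N, and the normal force is N = mg cos 52° = 4.4 × 9.8 × 0.6157 = 26.549 N.
Kinetic friction acts up the slope with magnitude f = μN = 0.44 × 26.549 = 11.682 N.
Net force along the incline is 33.979 − 11.682 = 22.297 N, so a = 22.297 / 4.4 = 5.0675 m/s².

5.07 m/s²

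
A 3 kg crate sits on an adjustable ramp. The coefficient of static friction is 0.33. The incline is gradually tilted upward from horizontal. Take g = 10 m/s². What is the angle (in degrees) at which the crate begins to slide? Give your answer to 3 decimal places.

18.263°

At the threshold of sliding, static friction is at its maximum μ_s N and exactly balances the weight component along the incline: mg sin θ = μ_s mg cos θ.
Hence tan θ = μ_s = 0.33, so θ = arctan(0.33) = 18.2629°.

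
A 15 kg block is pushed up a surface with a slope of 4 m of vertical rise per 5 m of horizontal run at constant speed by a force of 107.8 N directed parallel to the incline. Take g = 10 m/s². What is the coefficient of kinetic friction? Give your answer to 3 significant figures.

At constant speed ΣF = 0 along the incline. The applied 107.8 N acts up the slope; the weight component mg sin 38.66° = 93.704 N and kinetic friction μN both act down the slope.
So 107.8 = 93.704 + μ × 117.130, giving μ = (107.8 − 93.704) / 117.130 = 0.1203.

0.120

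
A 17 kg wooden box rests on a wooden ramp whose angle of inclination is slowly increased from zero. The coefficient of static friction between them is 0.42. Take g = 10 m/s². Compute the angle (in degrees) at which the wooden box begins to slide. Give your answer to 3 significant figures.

22.8°

At the threshold of sliding, static friction is at its maximum μ_s N and exactly balances the weight component along the incline: mg sin θ = μ_s mg cos θ.
Hence tan θ = μ_s = 0.42, so θ = arctan(0.42) = 22.7824°.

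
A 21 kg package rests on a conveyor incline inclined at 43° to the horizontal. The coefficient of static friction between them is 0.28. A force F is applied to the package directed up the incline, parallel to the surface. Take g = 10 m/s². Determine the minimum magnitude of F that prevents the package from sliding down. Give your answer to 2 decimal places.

The normal force is N = mg cos 43° = 153.584 N. With F at its minimum the package is on the verge of sliding down, so static friction is at its maximum μ_s N = 0.28 × 153.584 = 43.004 N and acts up the slope.
Equilibrium along the incline: F + μ_s N = mg sin 43°, so F = 143.220 − 43.004 = 100.216 N.

100.22 N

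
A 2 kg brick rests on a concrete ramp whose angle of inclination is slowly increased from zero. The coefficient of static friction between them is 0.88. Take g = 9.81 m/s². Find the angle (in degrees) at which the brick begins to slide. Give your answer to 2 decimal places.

At the threshold of sliding, static friction is at its maximum μ_s N and exactly balances the weight component along the incline: mg sin θ = μ_s mg cos θ.
Hence tan θ = μ_s = 0.88, so θ = arctan(0.88) = 41.3478°.

41.35°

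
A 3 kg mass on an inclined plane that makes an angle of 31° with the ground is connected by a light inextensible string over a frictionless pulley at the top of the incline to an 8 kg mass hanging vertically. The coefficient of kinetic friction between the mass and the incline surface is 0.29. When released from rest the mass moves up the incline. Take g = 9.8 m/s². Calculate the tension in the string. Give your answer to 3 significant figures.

For the mass on the incline: the weight component along the slope is m₁g sin 31° = 3 × 9.8 × 0.5150 = 15.141 N and the normal force is N = m₁g cos 31° = 25.201 N.
Kinetic friction opposes the mass's motion up the incline: f = μN = 0.29 × 25.201 = 7.308 N acting down the slope.
Newton's second law for the mass (up-slope positive): T − 15.141 − 7.308 = 3 a. For the hanging mass (downward positive): 8 × 9.8 − T = 8 a.
Adding the two equations eliminates T: 55.951 = 11 a, so a = 5.0865 m/s².
Then from the hanging mass's equation, T = 8 × (9.8 − 5.0865) = 37.708 N.

37.7 N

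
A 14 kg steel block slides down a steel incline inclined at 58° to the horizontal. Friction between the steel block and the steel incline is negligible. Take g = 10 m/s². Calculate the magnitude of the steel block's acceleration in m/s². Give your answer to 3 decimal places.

Resolving the weight along the incline: the component pulling the steel block down the slope is mg sin 58° = 14 × 10 × 0.8480 = 118.720 N, and the normal force is N = mg cos 58° = 14 × 10 × 0.5299 = 74.186 N.
With no friction the net force along the incline is 118.720 N, so a = g sin 58° = 118.720 / 14 = 8.4800 m/s².

8.480 m/s²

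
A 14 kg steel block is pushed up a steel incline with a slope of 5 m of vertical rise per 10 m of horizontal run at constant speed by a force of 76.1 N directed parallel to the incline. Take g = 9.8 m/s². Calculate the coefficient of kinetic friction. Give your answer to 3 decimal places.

At constant speed ΣF = 0 along the incline. The applied 76.1 N acts up the slope; the weight component mg sin 26.57° = 61.358 N and kinetic friction μN both act down the slope.
So 76.1 = 61.358 + μ × 122.715, giving μ = (76.1 − 61.358) / 122.715 = 0.1201.

0.120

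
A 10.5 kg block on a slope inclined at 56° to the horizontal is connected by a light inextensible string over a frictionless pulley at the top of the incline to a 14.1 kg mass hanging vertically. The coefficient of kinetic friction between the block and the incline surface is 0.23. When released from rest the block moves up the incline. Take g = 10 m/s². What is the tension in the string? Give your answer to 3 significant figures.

For the block on the incline: the weight component along the slope is m₁g sin 56° = 10.5 × 10 × 0.8290 = 87.045 N and the normal force is N = m₁g cos 56° = 58.715 N.
Kinetic friction opposes the block's motion up the incline: f = μN = 0.23 × 58.715 = 13.504 N acting down the slope.
Newton's second law for the block (up-slope positive): T − 87.045 − 13.504 = 10.5 a. For the hanging mass (downward positive): 14.1 × 10 − T = 14.1 a.
Adding the two equations eliminates T: 40.451 = 24.6 a, so a = 1.6443 m/s².
Then from the hanging mass's equation, T = 14.1 × (10 − 1.6443) = 117.815 N.

118 N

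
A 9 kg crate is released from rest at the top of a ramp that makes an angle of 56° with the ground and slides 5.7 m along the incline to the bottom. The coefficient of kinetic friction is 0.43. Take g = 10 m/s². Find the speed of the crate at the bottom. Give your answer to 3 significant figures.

The weight component along the incline is mg sin 56° = 74.613 N and the normal force is N = mg cos 56° = 50.327 N.
Friction up the slope is f = μN = 0.43 × 50.327 = 21.641 N, so the net downslope force is 74.613 − 21.641 = 52.972 N and a = 52.972 / 9 = 5.8858 m/s².
Starting from rest over a distance of 5.7 m, v² = 2aL = 2 × 5.8858 × 5.7 = 67.0981, so v = 8.1913 m/s.

8.19 m/s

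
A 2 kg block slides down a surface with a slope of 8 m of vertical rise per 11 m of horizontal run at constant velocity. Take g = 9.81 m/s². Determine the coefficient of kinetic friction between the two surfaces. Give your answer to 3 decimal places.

0.727

At constant velocity the net force along the incline is zero: mg sin 36.03° = μ mg cos 36.03°.
So μ = tan 36.03° = 0.5882 / 0.8087 = 0.7273.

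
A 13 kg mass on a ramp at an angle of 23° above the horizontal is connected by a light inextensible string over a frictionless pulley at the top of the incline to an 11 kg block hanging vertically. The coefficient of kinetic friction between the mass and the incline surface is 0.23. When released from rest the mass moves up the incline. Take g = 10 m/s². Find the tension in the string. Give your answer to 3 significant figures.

95.5 N

For the mass on the incline: the weight component along the slope is m₁g sin 23° = 13 × 10 × 0.3907 = 50.791 N and the normal force is N = m₁g cos 23° = 119.666 N.
Kinetic friction opposes the mass's motion up the incline: f = μN = 0.23 × 119.666 = 27.523 N acting down the slope.
Newton's second law for the mass (up-slope positive): T − 50.791 − 27.523 = 13 a. For the hanging block (downward positive): 11 × 10 − T = 11 a.
Adding the two equations eliminates T: 31.686 = 24 a, so a = 1.3202 m/s².
Then from the hanging block's equation, T = 11 × (10 − 1.3202) = 95.478 N.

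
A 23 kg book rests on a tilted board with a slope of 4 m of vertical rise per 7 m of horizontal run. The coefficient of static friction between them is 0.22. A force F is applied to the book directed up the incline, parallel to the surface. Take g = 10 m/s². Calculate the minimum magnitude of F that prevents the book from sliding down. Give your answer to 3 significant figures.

The normal force is N = mg cos 29.74° = 199.696 N. With F at its minimum the book is on the verge of sliding down, so static friction is at its maximum μ_s N = 0.22 × 199.696 = 43.933 N and acts up the slope.
Equilibrium along the incline: F + μ_s N = mg sin 29.74°, so F = 114.112 − 43.933 = 70.179 N.

70.2 N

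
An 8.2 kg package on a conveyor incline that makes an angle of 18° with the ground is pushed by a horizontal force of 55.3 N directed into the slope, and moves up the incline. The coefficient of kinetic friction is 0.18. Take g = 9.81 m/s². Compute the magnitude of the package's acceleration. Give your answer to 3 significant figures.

The horizontal push has components F cos 18° = 55.3 × 0.9511 = 52.596 N up the incline and F sin 18° = 55.3 × 0.3090 = 17.088 N pressing into the surface.
The normal force is therefore N = mg cos 18° + F sin 18° = 76.508 + 17.088 = 93.596 N, and kinetic friction down the slope is μN = 0.18 × 93.596 = 16.847 N.
Along the incline: F cos 18° − mg sin 18° − μN = ma, so 52.596 − 24.857 − 16.847 = 8.2 a, giving a = 1.3283 m/s².

1.33 m/s²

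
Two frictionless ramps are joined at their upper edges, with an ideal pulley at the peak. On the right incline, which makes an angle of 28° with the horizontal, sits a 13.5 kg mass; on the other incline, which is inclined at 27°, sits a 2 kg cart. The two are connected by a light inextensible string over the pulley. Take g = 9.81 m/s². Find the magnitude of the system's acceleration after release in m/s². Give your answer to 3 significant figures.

Resolve each weight along its own incline: the 13.5 kg mass has component 13.5 × 9.81 × sin 28° = 62.174 N down its slope, and the 2 kg mass has 2 × 9.81 × sin 27° = 8.907 N down its slope.
The 13.5 kg side's 62.174 N exceeds the other side's 8.907 N, so that mass slides down and the 2 kg mass slides up. Taking that direction as positive, Newton's second law for the whole system gives 62.174 − 8.907 = (13.5 + 2) a, so a = 53.267 / 15.5 = 3.4366 m/s².

3.44 m/s²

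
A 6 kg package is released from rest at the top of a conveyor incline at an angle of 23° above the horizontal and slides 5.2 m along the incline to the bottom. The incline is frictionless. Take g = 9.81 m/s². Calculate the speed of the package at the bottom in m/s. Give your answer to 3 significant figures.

The weight component along the incline is mg sin 23° = 22.998 N and the normal force is N = mg cos 23° = 54.181 N.
With no friction, a = g sin 23° = 3.8331 m/s².
Starting from rest over a distance of 5.2 m, v² = 2aL = 2 × 3.8331 × 5.2 = 39.8642, so v = 6.3138 m/s.

6.31 m/s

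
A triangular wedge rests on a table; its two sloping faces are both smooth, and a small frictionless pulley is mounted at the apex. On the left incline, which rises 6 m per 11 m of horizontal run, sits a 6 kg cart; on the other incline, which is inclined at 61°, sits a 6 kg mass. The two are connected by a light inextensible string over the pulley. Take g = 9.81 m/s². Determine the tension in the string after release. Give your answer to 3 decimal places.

Resolve each weight along its own incline: the 6 kg mass has component 6 × 9.81 × sin 28.61° = 28.185 N down its slope, and the 6 kg mass has 6 × 9.81 × sin 61° = 51.480 N down its slope.
The 6 kg side's 51.480 N exceeds the other side's 28.185 N, so that mass slides down and the 6 kg mass slides up. Taking that direction as positive, Newton's second law for the whole system gives 51.480 − 28.185 = (6 + 6) a, so a = 23.295 / 12 = 1.9413 m/s².
For the 6 kg mass (up-slope positive): T − 28.185 = 6 × 1.9413, so T = 39.833 N.

39.833 N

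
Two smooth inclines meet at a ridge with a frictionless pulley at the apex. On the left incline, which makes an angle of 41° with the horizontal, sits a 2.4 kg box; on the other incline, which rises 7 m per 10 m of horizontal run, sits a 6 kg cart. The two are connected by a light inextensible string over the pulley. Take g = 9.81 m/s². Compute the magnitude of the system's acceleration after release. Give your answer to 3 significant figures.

2.18 m/s²

Resolve each weight along its own incline: the 2.4 kg mass has component 2.4 × 9.81 × sin 41° = 15.446 N down its slope, and the 6 kg mass has 6 × 9.81 × sin 34.99° = 33.754 N down its slope.
The 6 kg side's 33.754 N exceeds the other side's 15.446 N, so that mass slides down and the 2.4 kg mass slides up. Taking that direction as positive, Newton's second law for the whole system gives 33.754 − 15.446 = (2.4 + 6) a, so a = 18.308 / 8.4 = 2.1795 m/s².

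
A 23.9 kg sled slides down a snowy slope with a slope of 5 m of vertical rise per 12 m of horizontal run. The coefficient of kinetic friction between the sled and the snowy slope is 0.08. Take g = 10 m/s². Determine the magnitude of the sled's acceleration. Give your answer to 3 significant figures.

Resolving the weight along the incline: the component pulling the sled down the slope is mg sin 22.62° = 23.9 × 10 × 0.3846 = 91.919 N, and the normal force is N = mg cos 22.62° = 23.9 × 10 × 0.9231 = 220.621 N.
Kinetic friction acts up the slope with magnitude f = μN = 0.08 × 220.621 = 17.650 N.
Net force along the incline is 91.919 − 17.650 = 74.269 N, so a = 74.269 / 23.9 = 3.1075 m/s².

3.11 m/s²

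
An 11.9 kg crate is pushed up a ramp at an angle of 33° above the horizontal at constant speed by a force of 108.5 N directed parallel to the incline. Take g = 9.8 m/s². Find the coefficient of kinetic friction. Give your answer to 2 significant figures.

At constant speed ΣF = 0 along the incline. The applied 108.5 N acts up the slope; the weight component mg sin 33° = 63.516 N and kinetic friction μN both act down the slope.
So 108.5 = 63.516 + μ × 97.806, giving μ = (108.5 − 63.516) / 97.806 = 0.4599.

0.46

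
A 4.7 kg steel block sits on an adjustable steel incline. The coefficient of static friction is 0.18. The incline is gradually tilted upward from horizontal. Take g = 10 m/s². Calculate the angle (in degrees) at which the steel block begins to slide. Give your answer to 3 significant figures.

At the threshold of sliding, static friction is at its maximum μ_s N and exactly balances the weight component along the incline: mg sin θ = μ_s mg cos θ.
Hence tan θ = μ_s = 0.18, so θ = arctan(0.18) = 10.2040°.

10.2°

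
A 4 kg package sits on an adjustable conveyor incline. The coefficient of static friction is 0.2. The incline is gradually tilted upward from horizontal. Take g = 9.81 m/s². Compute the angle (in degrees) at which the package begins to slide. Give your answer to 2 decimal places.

At the threshold of sliding, static friction is at its maximum μ_s N and exactly balances the weight component along the incline: mg sin θ = μ_s mg cos θ.
Hence tan θ = μ_s = 0.2, so θ = arctan(0.2) = 11.3099°.

11.31°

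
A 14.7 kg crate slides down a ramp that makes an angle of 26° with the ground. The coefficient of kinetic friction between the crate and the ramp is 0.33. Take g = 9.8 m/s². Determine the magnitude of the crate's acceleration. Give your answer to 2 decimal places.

Resolving the weight along the incline: the component pulling the crate down the slope is mg sin 26° = 14.7 × 9.8 × 0.4384 = 63.156 N, and the normal force is N = mg cos 26° = 14.7 × 9.8 × 0.8988 = 129.481 N.
Kinetic friction acts up the slope with magnitude f = μN = 0.33 × 129.481 = 42.729 N.
Net force along the incline is 63.156 − 42.729 = 20.427 N, so a = 20.427 / 14.7 = 1.3896 m/s².

1.39 m/s²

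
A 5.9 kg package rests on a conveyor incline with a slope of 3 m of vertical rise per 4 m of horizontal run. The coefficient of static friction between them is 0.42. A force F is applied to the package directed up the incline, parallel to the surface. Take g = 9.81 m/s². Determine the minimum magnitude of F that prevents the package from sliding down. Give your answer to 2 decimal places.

The normal force is N = mg cos 36.87° = 46.303 N. With F at its minimum the package is on the verge of sliding down, so static friction is at its maximum μ_s N = 0.42 × 46.303 = 19.447 N and acts up the slope.
Equilibrium along the incline: F + μ_s N = mg sin 36.87°, so F = 34.727 − 19.447 = 15.280 N.

15.28 N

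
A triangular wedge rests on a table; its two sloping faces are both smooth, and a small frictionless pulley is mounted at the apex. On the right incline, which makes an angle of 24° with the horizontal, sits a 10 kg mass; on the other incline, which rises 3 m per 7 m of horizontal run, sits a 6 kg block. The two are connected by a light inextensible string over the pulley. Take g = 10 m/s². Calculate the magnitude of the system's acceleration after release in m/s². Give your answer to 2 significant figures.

Resolve each weight along its own incline: the 10 kg mass has component 10 × 10 × sin 24° = 40.674 N down its slope, and the 6 kg mass has 6 × 10 × sin 23.20° = 23.635 N down its slope.
The 10 kg side's 40.674 N exceeds the other side's 23.635 N, so that mass slides down and the 6 kg mass slides up. Taking that direction as positive, Newton's second law for the whole system gives 40.674 − 23.635 = (10 + 6) a, so a = 17.039 / 16 = 1.0649 m/s².

1.1 m/s²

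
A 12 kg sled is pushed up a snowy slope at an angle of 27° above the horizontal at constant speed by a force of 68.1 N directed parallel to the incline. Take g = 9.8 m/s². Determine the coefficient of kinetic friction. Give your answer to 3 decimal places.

0.140

At constant speed ΣF = 0 along the incline. The applied 68.1 N acts up the slope; the weight component mg sin 27° = 53.389 N and kinetic friction μN both act down the slope.
So 68.1 = 53.389 + μ × 104.782, giving μ = (68.1 − 53.389) / 104.782 = 0.1404.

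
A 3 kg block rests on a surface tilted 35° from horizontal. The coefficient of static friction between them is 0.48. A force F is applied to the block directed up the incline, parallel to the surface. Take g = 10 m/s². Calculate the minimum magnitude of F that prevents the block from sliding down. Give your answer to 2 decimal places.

The normal force is N = mg cos 35° = 24.575 N. With F at its minimum the block is on the verge of sliding down, so static friction is at its maximum μ_s N = 0.48 × 24.575 = 11.796 N and acts up the slope.
Equilibrium along the incline: F + μ_s N = mg sin 35°, so F = 17.207 − 11.796 = 5.411 N.

5.41 N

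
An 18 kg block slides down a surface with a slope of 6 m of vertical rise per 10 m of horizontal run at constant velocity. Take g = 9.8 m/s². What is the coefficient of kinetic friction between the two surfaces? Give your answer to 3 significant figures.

0.600

At constant velocity the net force along the incline is zero: mg sin 30.96° = μ mg cos 30.96°.
So μ = tan 30.96° = 0.5145 / 0.8575 = 0.6000.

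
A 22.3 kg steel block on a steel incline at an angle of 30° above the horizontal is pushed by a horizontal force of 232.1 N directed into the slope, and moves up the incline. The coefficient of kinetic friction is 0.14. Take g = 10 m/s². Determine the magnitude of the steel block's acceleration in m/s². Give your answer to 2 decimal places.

The horizontal push has components F cos 30° = 232.1 × 0.8660 = 200.999 N up the incline and F sin 30° = 232.1 × 0.5000 = 116.050 N pressing into the surface.
The normal force is therefore N = mg cos 30° + F sin 30° = 193.118 + 116.050 = 309.168 N, and kinetic friction down the slope is μN = 0.14 × 309.168 = 43.284 N.
Along the incline: F cos 30° − mg sin 30° − μN = ma, so 200.999 − 111.500 − 43.284 = 22.3 a, giving a = 2.0724 m/s².

2.07 m/s²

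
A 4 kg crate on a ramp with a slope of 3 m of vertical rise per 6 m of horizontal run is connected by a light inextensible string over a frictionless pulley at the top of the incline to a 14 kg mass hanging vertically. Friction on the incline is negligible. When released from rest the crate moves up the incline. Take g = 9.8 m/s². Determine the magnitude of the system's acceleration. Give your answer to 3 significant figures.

For the crate on the incline: the weight component along the slope is m₁g sin 26.57° = 4 × 9.8 × 0.4472 = 17.530 N and the normal force is N = m₁g cos 26.57° = 35.062 N.
Newton's second law for the crate (up-slope positive): T − 17.530 = 4 a. For the hanging mass (downward positive): 14 × 9.8 − T = 14 a.
Adding the two equations eliminates T: 119.670 = 18 a, so a = 6.6483 m/s².

6.65 m/s²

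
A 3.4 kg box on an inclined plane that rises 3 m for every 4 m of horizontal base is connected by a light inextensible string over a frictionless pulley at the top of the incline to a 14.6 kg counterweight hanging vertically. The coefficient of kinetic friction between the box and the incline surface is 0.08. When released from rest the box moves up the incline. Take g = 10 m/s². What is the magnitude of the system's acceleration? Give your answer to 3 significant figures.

6.86 m/s²

For the box on the incline: the weight component along the slope is m₁g sin 36.87° = 3.4 × 10 × 0.6000 = 20.400 N and the normal force is N = m₁g cos 36.87° = 27.200 N.
Kinetic friction opposes the box's motion up the incline: f = μN = 0.08 × 27.200 = 2.176 N acting down the slope.
Newton's second law for the box (up-slope positive): T − 20.400 − 2.176 = 3.4 a. For the hanging counterweight (downward positive): 14.6 × 10 − T = 14.6 a.
Adding the two equations eliminates T: 123.424 = 18 a, so a = 6.8569 m/s².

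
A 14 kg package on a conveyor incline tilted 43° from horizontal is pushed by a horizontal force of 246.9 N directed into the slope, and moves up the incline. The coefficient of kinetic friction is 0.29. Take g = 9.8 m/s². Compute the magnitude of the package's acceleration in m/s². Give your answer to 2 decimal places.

0.65 m/s²

The horizontal push has components F cos 43° = 246.9 × 0.7314 = 180.583 N up the incline and F sin 43° = 246.9 × 0.6820 = 168.386 N pressing into the surface.
The normal force is therefore N = mg cos 43° + F sin 43° = 100.348 + 168.386 = 268.734 N, and kinetic friction down the slope is μN = 0.29 × 268.734 = 77.933 N.
Along the incline: F cos 43° − mg sin 43° − μN = ma, so 180.583 − 93.570 − 77.933 = 14 a, giving a = 0.6486 m/s².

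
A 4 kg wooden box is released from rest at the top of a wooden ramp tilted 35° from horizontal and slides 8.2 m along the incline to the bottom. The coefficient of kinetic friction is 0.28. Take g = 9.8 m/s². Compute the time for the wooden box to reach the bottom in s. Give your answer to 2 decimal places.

The weight component along the incline is mg sin 35° = 22.484 N and the normal force is N = mg cos 35° = 32.111 N.
Friction up the slope is f = μN = 0.28 × 32.111 = 8.991 N, so the net downslope force is 22.484 − 8.991 = 13.493 N and a = 13.493 / 4 = 3.3733 m/s².
Starting from rest, L = ½at², so t = √(2L/a) = √(2 × 8.2 / 3.3733) = 2.2049 s.

2.20 s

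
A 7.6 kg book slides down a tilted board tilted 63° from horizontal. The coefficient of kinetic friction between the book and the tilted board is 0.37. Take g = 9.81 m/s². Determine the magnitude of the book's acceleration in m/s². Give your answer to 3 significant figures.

7.09 m/s²

Resolving the weight along the incline: the component pulling the book down the slope is mg sin 63° = 7.6 × 9.81 × 0.8910 = 66.429 N, and the normal force is N = mg cos 63° = 7.6 × 9.81 × 0.4540 = 33.848 N.
Kinetic friction acts up the slope with magnitude f = μN = 0.37 × 33.848 = 12.524 N.
Net force along the incline is 66.429 − 12.524 = 53.905 N, so a = 53.905 / 7.6 = 7.0928 m/s².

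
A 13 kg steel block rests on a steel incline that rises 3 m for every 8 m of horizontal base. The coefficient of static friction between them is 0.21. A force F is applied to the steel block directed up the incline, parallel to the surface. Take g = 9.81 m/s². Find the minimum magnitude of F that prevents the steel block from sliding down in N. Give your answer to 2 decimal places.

19.70 N

The normal force is N = mg cos 20.56° = 119.410 N. With F at its minimum the steel block is on the verge of sliding down, so static friction is at its maximum μ_s N = 0.21 × 119.410 = 25.076 N and acts up the slope.
Equilibrium along the incline: F + μ_s N = mg sin 20.56°, so F = 44.779 − 25.076 = 19.703 N.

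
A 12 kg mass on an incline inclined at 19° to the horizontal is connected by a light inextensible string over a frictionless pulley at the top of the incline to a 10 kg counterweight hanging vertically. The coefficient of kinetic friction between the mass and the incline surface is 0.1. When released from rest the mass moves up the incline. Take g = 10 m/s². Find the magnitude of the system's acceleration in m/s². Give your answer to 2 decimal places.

2.25 m/s²

For the mass on the incline: the weight component along the slope is m₁g sin 19° = 12 × 10 × 0.3256 = 39.072 N and the normal force is N = m₁g cos 19° = 113.462 N.
Kinetic friction opposes the mass's motion up the incline: f = μN = 0.1 × 113.462 = 11.346 N acting down the slope.
Newton's second law for the mass (up-slope positive): T − 39.072 − 11.346 = 12 a. For the hanging counterweight (downward positive): 10 × 10 − T = 10 a.
Adding the two equations eliminates T: 49.582 = 22 a, so a = 2.2537 m/s².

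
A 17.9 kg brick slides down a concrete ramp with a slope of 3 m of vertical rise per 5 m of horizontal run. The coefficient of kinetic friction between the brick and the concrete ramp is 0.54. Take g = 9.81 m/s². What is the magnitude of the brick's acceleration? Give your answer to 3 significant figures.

0.505 m/s²

Resolving the weight along the incline: the component pulling the brick down the slope is mg sin 30.96° = 17.9 × 9.81 × 0.5145 = 90.346 N, and the normal force is N = mg cos 30.96° = 17.9 × 9.81 × 0.8575 = 150.576 N.
Kinetic friction acts up the slope with magnitude f = μN = 0.54 × 150.576 = 81.311 N.
Net force along the incline is 90.346 − 81.311 = 9.035 N, so a = 9.035 / 17.9 = 0.5047 m/s².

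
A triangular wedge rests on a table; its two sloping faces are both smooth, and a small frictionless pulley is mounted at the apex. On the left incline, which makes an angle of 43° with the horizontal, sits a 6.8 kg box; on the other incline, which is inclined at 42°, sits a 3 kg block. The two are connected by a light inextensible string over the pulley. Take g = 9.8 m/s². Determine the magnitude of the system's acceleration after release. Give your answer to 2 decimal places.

2.63 m/s²

Resolve each weight along its own incline: the 6.8 kg mass has component 6.8 × 9.8 × sin 43° = 45.448 N down its slope, and the 3 kg mass has 3 × 9.8 × sin 42° = 19.672 N down its slope.
The 6.8 kg side's 45.448 N exceeds the other side's 19.672 N, so that mass slides down and the 3 kg mass slides up. Taking that direction as positive, Newton's second law for the whole system gives 45.448 − 19.672 = (6.8 + 3) a, so a = 25.776 / 9.8 = 2.6302 m/s².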